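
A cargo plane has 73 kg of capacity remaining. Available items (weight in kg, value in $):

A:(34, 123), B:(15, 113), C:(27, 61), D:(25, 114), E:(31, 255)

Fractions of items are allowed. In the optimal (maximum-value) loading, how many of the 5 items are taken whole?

3

Sort by value per unit weight and fill in that order.
Ratios (sorted): E 8.23, B 7.53, D 4.56, A 3.62, C 2.26
take E (31 @ 255); take B (15 @ 113); take D (25 @ 114); take 2/34 of A → 7.24. Capacity used 73/73.
3 item(s) taken whole; one partial (take 2/34 of A).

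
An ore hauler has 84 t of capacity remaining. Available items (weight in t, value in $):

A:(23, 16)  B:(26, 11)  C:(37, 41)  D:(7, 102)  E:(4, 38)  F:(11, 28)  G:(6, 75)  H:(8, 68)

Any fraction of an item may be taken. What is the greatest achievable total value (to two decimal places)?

359.65

Order: D (102/7=14.57) > G (75/6=12.50) > E (38/4=9.50) > H (68/8=8.50) > F (28/11=2.55) > C (41/37=1.11) > A (16/23=0.70) > B (11/26=0.42)
Fill: take D (7 @ 102) → take G (6 @ 75) → take E (4 @ 38) → take H (8 @ 68) → take F (11 @ 28) → take C (37 @ 41) → take 11/23 of A → 7.65; 84/84 used.
Total value = 359.65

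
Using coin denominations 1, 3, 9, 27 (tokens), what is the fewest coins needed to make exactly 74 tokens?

6

74 − 2×27→20 − 2×9→2 − 2×1→0
Total coins = 2 + 2 + 2 = 6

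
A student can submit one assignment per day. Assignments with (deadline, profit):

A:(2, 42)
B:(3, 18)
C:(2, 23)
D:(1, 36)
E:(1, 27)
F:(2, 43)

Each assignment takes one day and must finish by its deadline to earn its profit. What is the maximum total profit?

103

Sort by profit descending; place each in the latest free slot ≤ its deadline.
By profit: F(d2,43), A(d2,42), D(d1,36), E(d1,27), C(d2,23), B(d3,18)
F→slot 2; A→slot 1; D skipped; E skipped; C skipped; B→slot 3.
Profit = 42 + 43 + 18 = 103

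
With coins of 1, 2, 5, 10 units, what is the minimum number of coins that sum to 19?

Greedy: take as many of the largest coin as possible, then repeat with the remainder.
19 − 1×10→9 − 1×5→4 − 2×2→0
Total coins = 1 + 1 + 2 = 4

4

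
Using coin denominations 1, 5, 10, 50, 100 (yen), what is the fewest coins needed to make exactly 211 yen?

Greedy: take as many of the largest coin as possible, then repeat with the remainder.
211 − 2×100→11 − 1×10→1 − 1×1→0
Total coins = 2 + 1 + 1 = 4

4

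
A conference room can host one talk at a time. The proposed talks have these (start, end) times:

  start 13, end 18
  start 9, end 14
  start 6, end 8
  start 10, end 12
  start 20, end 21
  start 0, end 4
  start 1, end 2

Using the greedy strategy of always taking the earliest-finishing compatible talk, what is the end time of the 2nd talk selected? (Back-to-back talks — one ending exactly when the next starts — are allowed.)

8

Order by finish time; keep every interval that doesn't clash with the previous kept one.
Sorted by end: (1,2)  (0,4)  (6,8)  (10,12)  (9,14)  (13,18)  (20,21)
take (1,2); take (6,8); take (10,12); take (13,18); take (20,21).
Selected: (1,2) (6,8) (10,12) (13,18) (20,21)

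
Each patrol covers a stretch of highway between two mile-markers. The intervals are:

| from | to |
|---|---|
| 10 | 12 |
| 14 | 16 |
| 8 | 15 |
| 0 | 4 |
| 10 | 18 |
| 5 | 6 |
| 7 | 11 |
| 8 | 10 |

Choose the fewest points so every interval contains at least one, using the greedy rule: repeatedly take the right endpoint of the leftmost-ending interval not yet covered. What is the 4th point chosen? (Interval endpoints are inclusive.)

16

By right end: [0,4]  [5,6]  [8,10]  [7,11]  [10,12]  [8,15]  [14,16]  [10,18]
[0,4] uncovered → point at 4; [5,6] uncovered → point at 6; [8,10] uncovered → point at 10; [14,16] uncovered → point at 16.
Points: 4, 6, 10, 16 (4 total).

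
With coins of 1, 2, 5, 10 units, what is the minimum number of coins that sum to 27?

Use the largest denomination that fits, subtract, and repeat.
27 = 2×10 + 1×5 + 1×2
Total coins = 2 + 1 + 1 = 4

4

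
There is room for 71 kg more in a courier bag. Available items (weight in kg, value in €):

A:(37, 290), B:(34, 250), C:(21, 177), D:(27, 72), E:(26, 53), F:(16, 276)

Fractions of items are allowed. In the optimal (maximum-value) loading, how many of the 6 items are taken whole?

2

Ratios (sorted): F 17.25, C 8.43, A 7.84, B 7.35, D 2.67, E 2.04
take F (16 @ 276); take C (21 @ 177); take 34/37 of A → 266.49. Capacity used 71/71.
2 item(s) taken whole; one partial (take 34/37 of A).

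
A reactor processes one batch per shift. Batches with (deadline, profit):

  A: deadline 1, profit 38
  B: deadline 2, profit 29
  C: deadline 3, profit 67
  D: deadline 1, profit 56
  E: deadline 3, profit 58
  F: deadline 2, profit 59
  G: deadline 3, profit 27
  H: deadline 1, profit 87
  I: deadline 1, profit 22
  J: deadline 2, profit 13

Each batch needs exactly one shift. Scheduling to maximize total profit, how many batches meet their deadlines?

3

Take jobs in profit order; each goes to the latest open slot no later than its deadline.
Profit order: H=87 C=67 F=59 E=58 D=56 A=38 B=29 G=27 I=22 J=13
Assign: H→slot 1, C→slot 3, F→slot 2, E skipped, D skipped, A skipped, B skipped, G skipped, I skipped, J skipped.
Slots: [1:H] [2:F] [3:C]
3 of 10 scheduled.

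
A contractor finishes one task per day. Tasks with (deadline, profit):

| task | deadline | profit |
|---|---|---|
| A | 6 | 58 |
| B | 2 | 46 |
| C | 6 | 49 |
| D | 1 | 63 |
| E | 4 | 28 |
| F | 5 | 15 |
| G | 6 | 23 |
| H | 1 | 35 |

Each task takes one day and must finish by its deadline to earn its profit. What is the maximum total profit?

Sort by profit descending; place each in the latest free slot ≤ its deadline.
Profit order: D=63 A=58 C=49 B=46 H=35 E=28 G=23 F=15
Assign: D→slot 1, A→slot 6, C→slot 5, B→slot 2, H skipped, E→slot 4, G→slot 3, F skipped.
Slots: [1:D] [2:B] [3:G] [4:E] [5:C] [6:A]
Profit = 63 + 46 + 23 + 28 + 49 + 58 = 267

267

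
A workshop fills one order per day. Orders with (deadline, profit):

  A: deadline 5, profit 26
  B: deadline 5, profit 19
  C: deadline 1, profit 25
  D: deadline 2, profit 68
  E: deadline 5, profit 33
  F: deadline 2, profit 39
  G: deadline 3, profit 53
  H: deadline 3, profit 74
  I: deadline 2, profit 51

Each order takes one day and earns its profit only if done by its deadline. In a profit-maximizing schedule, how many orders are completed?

5

Take jobs in profit order; each goes to the latest open slot no later than its deadline.
By profit: H(d3,74), D(d2,68), G(d3,53), I(d2,51), F(d2,39), E(d5,33), A(d5,26), C(d1,25), B(d5,19)
H→slot 3; D→slot 2; G→slot 1; I skipped; F skipped; E→slot 5; A→slot 4; C skipped; B skipped.
5 of 9 scheduled.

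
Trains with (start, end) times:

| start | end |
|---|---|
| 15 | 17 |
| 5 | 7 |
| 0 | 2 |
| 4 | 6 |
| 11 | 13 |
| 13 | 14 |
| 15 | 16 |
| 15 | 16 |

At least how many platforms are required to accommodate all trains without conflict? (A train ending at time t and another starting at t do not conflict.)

3

Events (time:±→running): 0:+→1 2:-→0 4:+→1 5:+→2 6:-→1 7:-→0 11:+→1 13:-→0 13:+→1 14:-→0 15:+→1 15:+→2 15:+→3 … peak 3.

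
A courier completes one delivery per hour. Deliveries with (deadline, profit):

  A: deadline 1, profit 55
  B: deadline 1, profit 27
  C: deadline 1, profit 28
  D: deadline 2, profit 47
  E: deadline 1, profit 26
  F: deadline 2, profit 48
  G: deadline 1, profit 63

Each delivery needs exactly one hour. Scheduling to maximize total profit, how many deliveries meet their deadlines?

Take jobs in profit order; each goes to the latest open slot no later than its deadline.
Profit order: G=63 A=55 F=48 D=47 C=28 B=27 E=26
Assign: G→slot 1, A skipped, F→slot 2, D skipped, C skipped, B skipped, E skipped.
Slots: [1:G] [2:F]
2 of 7 scheduled.

2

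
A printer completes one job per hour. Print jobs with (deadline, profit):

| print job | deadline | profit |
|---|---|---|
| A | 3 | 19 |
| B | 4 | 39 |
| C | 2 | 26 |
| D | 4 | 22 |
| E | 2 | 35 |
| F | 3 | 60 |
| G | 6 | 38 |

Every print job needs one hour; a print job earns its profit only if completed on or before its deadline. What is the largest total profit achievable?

Take jobs in profit order; each goes to the latest open slot no later than its deadline.
By profit: F(d3,60), B(d4,39), G(d6,38), E(d2,35), C(d2,26), D(d4,22), A(d3,19)
F→slot 3; B→slot 4; G→slot 6; E→slot 2; C→slot 1; D skipped; A skipped.
Profit = 26 + 35 + 60 + 39 + 38 = 198

198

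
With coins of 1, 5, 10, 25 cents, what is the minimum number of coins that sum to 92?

92 − 3×25→17 − 1×10→7 − 1×5→2 − 2×1→0
Total coins = 3 + 1 + 1 + 2 = 7

7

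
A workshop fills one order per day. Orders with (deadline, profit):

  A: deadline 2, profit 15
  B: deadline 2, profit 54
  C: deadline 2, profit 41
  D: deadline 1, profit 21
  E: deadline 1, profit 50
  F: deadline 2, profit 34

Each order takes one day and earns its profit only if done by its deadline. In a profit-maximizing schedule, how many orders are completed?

Take jobs in profit order; each goes to the latest open slot no later than its deadline.
By profit: B(d2,54), E(d1,50), C(d2,41), F(d2,34), D(d1,21), A(d2,15)
B→slot 2; E→slot 1; C skipped; F skipped; D skipped; A skipped.
2 of 6 scheduled.

2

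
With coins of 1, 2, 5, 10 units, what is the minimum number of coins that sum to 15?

2

15 − 1×10→5 − 1×5→0
Total coins = 1 + 1 = 2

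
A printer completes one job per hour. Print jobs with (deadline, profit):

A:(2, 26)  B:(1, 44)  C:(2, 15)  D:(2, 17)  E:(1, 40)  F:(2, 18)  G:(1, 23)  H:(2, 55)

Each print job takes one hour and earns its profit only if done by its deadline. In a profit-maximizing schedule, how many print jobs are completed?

Take jobs in profit order; each goes to the latest open slot no later than its deadline.
By profit: H(d2,55), B(d1,44), E(d1,40), A(d2,26), G(d1,23), F(d2,18), D(d2,17), C(d2,15)
H→slot 2; B→slot 1; E skipped; A skipped; G skipped; F skipped; D skipped; C skipped.
2 of 8 scheduled.

2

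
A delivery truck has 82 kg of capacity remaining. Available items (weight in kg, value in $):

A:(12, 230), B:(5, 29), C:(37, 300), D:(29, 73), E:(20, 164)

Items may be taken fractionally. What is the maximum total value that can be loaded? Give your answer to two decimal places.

Ratios (sorted): A 19.17, E 8.20, C 8.11, B 5.80, D 2.52
take A (12 @ 230); take E (20 @ 164); take C (37 @ 300); take B (5 @ 29); take 8/29 of D → 20.14. Capacity used 82/82.
Total value = 743.14

743.14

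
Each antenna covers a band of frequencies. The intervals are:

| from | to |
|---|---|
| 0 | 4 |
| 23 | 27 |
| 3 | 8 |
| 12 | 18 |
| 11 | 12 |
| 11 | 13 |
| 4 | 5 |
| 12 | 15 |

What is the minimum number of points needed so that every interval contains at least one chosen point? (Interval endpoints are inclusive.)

Sorted: [0,4] [4,5] [3,8] [11,12] [11,13] [12,15] [12,18] [23,27]
{[0,4],[4,5],[3,8]} hit by 4; {[11,12],[11,13],[12,15],[12,18]} hit by 12; {[23,27]} hit by 27.
Points: 4, 12, 27 (3 total).

3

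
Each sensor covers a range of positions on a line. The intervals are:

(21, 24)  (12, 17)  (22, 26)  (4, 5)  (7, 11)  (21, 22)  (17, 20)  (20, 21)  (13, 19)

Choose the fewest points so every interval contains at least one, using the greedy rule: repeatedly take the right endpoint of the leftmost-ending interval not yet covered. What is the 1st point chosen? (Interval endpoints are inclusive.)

5

Process intervals by earliest right end; each time one isn't hit yet, stab at its right endpoint.
Sorted: [4,5] [7,11] [12,17] [13,19] [17,20] [20,21] [21,22] [21,24] [22,26]
{[4,5]} hit by 5; {[7,11]} hit by 11; {[12,17],[13,19],[17,20]} hit by 17; {[20,21],[21,22],[21,24]} hit by 21; {[22,26]} hit by 26.
Points: 5, 11, 17, 21, 26 (5 total).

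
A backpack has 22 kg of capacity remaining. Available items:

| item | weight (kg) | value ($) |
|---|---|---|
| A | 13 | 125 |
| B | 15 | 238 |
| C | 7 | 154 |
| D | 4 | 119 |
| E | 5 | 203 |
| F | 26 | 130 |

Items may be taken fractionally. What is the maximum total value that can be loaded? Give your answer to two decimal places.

Sort by value per unit weight and fill in that order.
Ratios (sorted): E 40.60, D 29.75, C 22.00, B 15.87, A 9.62, F 5.00
take E (5 @ 203); take D (4 @ 119); take C (7 @ 154); take 6/15 of B → 95.20. Capacity used 22/22.
Total value = 571.20

571.20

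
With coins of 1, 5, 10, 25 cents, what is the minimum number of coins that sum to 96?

Use the largest denomination that fits, subtract, and repeat.
96 − 3×25→21 − 2×10→1 − 1×1→0
Total coins = 3 + 2 + 1 = 6

6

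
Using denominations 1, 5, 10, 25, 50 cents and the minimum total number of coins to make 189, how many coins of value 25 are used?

Greedy: take as many of the largest coin as possible, then repeat with the remainder.
189 − 3×50→39 − 1×25→14 − 1×10→4 − 4×1→0
Count of 25: 1

1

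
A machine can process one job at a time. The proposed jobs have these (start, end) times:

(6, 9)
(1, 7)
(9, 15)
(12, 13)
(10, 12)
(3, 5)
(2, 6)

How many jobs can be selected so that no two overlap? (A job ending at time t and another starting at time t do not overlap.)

4

By end time: (3,5), (2,6), (1,7), (6,9), (10,12), (12,13), (9,15).
Pick (3,5); next start ≥ 5 → (6,9); next start ≥ 9 → (10,12); next start ≥ 12 → (12,13).
Selected 4 jobs.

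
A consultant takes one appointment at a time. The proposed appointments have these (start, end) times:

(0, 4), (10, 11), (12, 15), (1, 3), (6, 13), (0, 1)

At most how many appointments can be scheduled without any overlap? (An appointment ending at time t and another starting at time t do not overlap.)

By end time: (0,1), (1,3), (0,4), (10,11), (6,13), (12,15).
Pick (0,1); next start ≥ 1 → (1,3); next start ≥ 3 → (10,11); next start ≥ 11 → (12,15).
Selected 4 appointments.

4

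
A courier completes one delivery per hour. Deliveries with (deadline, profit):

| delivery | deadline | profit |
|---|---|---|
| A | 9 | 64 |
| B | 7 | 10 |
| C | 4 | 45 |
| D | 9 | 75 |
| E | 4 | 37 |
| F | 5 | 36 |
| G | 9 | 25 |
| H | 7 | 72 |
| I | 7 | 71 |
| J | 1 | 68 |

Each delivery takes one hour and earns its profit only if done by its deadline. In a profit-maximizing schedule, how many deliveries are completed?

9

Take jobs in profit order; each goes to the latest open slot no later than its deadline.
Profit order: D=75 H=72 I=71 J=68 A=64 C=45 E=37 F=36 G=25 B=10
Assign: D→slot 9, H→slot 7, I→slot 6, J→slot 1, A→slot 8, C→slot 4, E→slot 3, F→slot 5, G→slot 2, B skipped.
Slots: [1:J] [2:G] [3:E] [4:C] [5:F] [6:I] [7:H] [8:A] [9:D]
9 of 10 scheduled.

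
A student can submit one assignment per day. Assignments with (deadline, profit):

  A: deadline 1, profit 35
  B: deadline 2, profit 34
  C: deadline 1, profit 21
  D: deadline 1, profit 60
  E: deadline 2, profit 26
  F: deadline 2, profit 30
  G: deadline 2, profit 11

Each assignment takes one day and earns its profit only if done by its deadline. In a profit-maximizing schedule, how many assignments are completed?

2

Take jobs in profit order; each goes to the latest open slot no later than its deadline.
By profit: D(d1,60), A(d1,35), B(d2,34), F(d2,30), E(d2,26), C(d1,21), G(d2,11)
D→slot 1; A skipped; B→slot 2; F skipped; E skipped; C skipped; G skipped.
2 of 7 scheduled.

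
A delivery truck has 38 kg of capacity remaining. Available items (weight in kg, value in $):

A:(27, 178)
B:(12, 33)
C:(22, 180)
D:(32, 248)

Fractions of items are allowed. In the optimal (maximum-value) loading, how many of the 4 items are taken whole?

1

Sort by value per unit weight and fill in that order.
Order: C (180/22=8.18) > D (248/32=7.75) > A (178/27=6.59) > B (33/12=2.75)
Fill: take C (22 @ 180) → take 16/32 of D → 124.00; 38/38 used.
1 item(s) taken whole; one partial (take 16/32 of D).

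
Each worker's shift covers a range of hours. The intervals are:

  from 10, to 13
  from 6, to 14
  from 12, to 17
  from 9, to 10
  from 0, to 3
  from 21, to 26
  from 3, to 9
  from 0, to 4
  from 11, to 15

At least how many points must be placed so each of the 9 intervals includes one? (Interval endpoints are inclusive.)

Sort by right endpoint; whenever an interval is uncovered, place a point at its right end.
Sorted: [0,3] [0,4] [3,9] [9,10] [10,13] [6,14] [11,15] [12,17] [21,26]
{[0,3],[0,4],[3,9]} hit by 3; {[9,10],[10,13],[6,14]} hit by 10; {[11,15],[12,17]} hit by 15; {[21,26]} hit by 26.
Points: 3, 10, 15, 26 (4 total).

4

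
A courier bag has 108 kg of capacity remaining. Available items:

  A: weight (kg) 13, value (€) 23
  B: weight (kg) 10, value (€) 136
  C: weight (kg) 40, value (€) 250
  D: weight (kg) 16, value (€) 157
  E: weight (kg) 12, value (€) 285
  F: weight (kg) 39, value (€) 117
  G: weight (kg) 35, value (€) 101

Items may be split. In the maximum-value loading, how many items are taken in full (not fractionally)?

Greedy by value/weight ratio, highest first.
Ratios (sorted): E 23.75, B 13.60, D 9.81, C 6.25, F 3.00, G 2.89, A 1.77
take E (12 @ 285); take B (10 @ 136); take D (16 @ 157); take C (40 @ 250); take 30/39 of F → 90.00. Capacity used 108/108.
4 item(s) taken whole; one partial (take 30/39 of F).

4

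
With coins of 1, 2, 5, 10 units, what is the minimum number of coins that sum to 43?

6

Greedy: take as many of the largest coin as possible, then repeat with the remainder.
43 = 4×10 + 1×2 + 1×1
Total coins = 4 + 1 + 1 = 6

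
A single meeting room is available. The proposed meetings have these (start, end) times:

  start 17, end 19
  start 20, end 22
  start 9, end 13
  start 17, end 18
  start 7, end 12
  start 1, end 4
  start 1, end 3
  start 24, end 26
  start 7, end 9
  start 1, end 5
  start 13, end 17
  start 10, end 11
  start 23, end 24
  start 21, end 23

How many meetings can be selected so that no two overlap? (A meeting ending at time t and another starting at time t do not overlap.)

8

Sort by end time and greedily take each interval whose start is ≥ the last chosen end.
By end time: (1,3), (1,4), (1,5), (7,9), (10,11), (7,12), (9,13), (13,17), (17,18), (17,19), (20,22), (21,23), (23,24), (24,26).
Pick (1,3); next start ≥ 3 → (7,9); next start ≥ 9 → (10,11); next start ≥ 11 → (13,17); next start ≥ 17 → (17,18); next start ≥ 18 → (20,22); next start ≥ 22 → (23,24); next start ≥ 24 → (24,26).
Selected 8 meetings.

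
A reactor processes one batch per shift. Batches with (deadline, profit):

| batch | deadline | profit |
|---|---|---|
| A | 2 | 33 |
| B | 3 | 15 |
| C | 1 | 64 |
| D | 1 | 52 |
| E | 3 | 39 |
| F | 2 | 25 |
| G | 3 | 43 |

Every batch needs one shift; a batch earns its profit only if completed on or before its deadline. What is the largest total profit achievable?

146

Sort by profit descending; place each in the latest free slot ≤ its deadline.
Profit order: C=64 D=52 G=43 E=39 A=33 F=25 B=15
Assign: C→slot 1, D skipped, G→slot 3, E→slot 2, A skipped, F skipped, B skipped.
Slots: [1:C] [2:E] [3:G]
Profit = 64 + 39 + 43 = 146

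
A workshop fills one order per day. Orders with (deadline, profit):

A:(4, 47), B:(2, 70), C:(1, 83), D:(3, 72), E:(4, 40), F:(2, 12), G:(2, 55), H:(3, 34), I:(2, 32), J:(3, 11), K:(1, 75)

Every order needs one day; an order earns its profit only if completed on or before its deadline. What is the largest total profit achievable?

Sort by profit descending; place each in the latest free slot ≤ its deadline.
Profit order: C=83 K=75 D=72 B=70 G=55 A=47 E=40 H=34 I=32 F=12 J=11
Assign: C→slot 1, K skipped, D→slot 3, B→slot 2, G skipped, A→slot 4, E skipped, H skipped, I skipped, F skipped, J skipped.
Slots: [1:C] [2:B] [3:D] [4:A]
Profit = 83 + 70 + 72 + 47 = 272

272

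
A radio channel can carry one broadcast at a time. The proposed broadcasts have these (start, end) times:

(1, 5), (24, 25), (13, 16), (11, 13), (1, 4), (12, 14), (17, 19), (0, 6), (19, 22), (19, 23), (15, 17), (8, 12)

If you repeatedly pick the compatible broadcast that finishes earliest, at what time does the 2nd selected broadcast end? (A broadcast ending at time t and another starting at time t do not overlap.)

12

Order by finish time; keep every interval that doesn't clash with the previous kept one.
Sorted by end: (1,4)  (1,5)  (0,6)  (8,12)  (11,13)  (12,14)  (13,16)  (15,17)  (17,19)  (19,22)  (19,23)  (24,25)
take (1,4); skip (1,5); skip (0,6); take (8,12); take (12,14); take (15,17); take (17,19); take (19,22); take (24,25).
Selected: (1,4) (8,12) (12,14) (15,17) (17,19) (19,22) (24,25)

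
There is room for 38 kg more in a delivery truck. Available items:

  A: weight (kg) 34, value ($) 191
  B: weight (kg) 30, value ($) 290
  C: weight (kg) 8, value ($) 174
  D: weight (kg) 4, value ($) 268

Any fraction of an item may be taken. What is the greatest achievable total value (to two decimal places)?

Ratios (sorted): D 67.00, C 21.75, B 9.67, A 5.62
take D (4 @ 268); take C (8 @ 174); take 26/30 of B → 251.33. Capacity used 38/38.
Total value = 693.33

693.33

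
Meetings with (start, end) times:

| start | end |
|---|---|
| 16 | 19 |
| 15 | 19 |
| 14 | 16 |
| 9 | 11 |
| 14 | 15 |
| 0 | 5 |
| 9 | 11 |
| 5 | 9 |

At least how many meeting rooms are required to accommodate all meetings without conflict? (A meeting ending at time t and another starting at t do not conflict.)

The answer is the maximum number of intervals overlapping at any instant.
starts: [0, 5, 9, 9, 14, 14, 15, 16]
ends:   [5, 9, 11, 11, 15, 16, 19, 19]
s0→1 e5→0 s5→1 e9→0 s9→1 s9→2  — peak 2.

2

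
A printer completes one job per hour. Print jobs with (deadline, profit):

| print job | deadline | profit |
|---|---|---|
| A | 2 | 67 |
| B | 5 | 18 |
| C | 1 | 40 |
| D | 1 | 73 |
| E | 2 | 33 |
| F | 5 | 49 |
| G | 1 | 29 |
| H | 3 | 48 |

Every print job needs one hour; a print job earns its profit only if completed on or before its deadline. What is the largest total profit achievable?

By profit: D(d1,73), A(d2,67), F(d5,49), H(d3,48), C(d1,40), E(d2,33), G(d1,29), B(d5,18)
D→slot 1; A→slot 2; F→slot 5; H→slot 3; C skipped; E skipped; G skipped; B→slot 4.
Profit = 73 + 67 + 48 + 18 + 49 = 255

255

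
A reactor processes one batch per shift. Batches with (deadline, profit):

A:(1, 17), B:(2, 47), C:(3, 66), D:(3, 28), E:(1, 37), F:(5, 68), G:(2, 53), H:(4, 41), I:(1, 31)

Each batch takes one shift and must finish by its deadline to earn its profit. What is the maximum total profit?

By profit: F(d5,68), C(d3,66), G(d2,53), B(d2,47), H(d4,41), E(d1,37), I(d1,31), D(d3,28), A(d1,17)
F→slot 5; C→slot 3; G→slot 2; B→slot 1; H→slot 4; E skipped; I skipped; D skipped; A skipped.
Profit = 47 + 53 + 66 + 41 + 68 = 275

275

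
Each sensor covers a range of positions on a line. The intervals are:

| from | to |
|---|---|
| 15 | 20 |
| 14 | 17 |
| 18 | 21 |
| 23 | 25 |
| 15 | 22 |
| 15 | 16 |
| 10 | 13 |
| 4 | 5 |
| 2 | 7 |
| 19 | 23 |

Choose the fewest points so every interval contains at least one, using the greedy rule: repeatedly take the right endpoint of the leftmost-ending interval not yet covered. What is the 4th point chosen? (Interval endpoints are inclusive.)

Sort by right endpoint; whenever an interval is uncovered, place a point at its right end.
By right end: [4,5]  [2,7]  [10,13]  [15,16]  [14,17]  [15,20]  [18,21]  [15,22]  [19,23]  [23,25]
[4,5] uncovered → point at 5; [10,13] uncovered → point at 13; [15,16] uncovered → point at 16; [18,21] uncovered → point at 21; [23,25] uncovered → point at 25.
Points: 5, 13, 16, 21, 25 (5 total).

21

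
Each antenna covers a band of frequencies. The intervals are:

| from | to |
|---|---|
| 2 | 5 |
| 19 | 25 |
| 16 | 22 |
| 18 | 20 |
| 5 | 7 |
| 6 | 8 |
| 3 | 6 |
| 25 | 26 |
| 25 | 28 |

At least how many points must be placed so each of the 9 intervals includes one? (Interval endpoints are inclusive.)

4

Sorted: [2,5] [3,6] [5,7] [6,8] [18,20] [16,22] [19,25] [25,26] [25,28]
{[2,5],[3,6],[5,7]} hit by 5; {[6,8]} hit by 8; {[18,20],[16,22],[19,25]} hit by 20; {[25,26],[25,28]} hit by 26.
Points: 5, 8, 20, 26 (4 total).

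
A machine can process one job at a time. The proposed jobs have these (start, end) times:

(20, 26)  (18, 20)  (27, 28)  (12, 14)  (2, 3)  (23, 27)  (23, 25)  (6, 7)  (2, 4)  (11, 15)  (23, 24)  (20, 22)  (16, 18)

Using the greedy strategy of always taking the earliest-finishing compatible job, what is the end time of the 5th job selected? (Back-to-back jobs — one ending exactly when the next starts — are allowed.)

20

Greedy by earliest finish: after sorting by end time, pick each interval compatible with the last pick.
By end time: (2,3), (2,4), (6,7), (12,14), (11,15), (16,18), (18,20), (20,22), (23,24), (23,25), (20,26), (23,27), (27,28).
Pick (2,3); next start ≥ 3 → (6,7); next start ≥ 7 → (12,14); next start ≥ 14 → (16,18); next start ≥ 18 → (18,20); next start ≥ 20 → (20,22); next start ≥ 22 → (23,24); next start ≥ 24 → (27,28).
Selected: (2,3) (6,7) (12,14) (16,18) (18,20) (20,22) (23,24) (27,28)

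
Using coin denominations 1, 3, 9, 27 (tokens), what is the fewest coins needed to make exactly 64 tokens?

Use the largest denomination that fits, subtract, and repeat.
64 = 2×27 + 1×9 + 1×1
Total coins = 2 + 1 + 1 = 4

4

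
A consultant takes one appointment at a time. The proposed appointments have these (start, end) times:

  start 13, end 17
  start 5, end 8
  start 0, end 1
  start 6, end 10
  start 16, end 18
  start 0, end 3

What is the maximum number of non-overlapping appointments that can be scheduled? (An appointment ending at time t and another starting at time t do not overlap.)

Sort by end time and greedily take each interval whose start is ≥ the last chosen end.
Sorted by end: (0,1)  (0,3)  (5,8)  (6,10)  (13,17)  (16,18)
take (0,1); take (5,8); take (13,17).
Selected 3 appointments.

3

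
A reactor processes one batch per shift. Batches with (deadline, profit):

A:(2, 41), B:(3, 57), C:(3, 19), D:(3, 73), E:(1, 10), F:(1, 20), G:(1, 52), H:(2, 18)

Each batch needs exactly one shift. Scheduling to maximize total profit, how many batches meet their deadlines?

3

Sort by profit descending; place each in the latest free slot ≤ its deadline.
Profit order: D=73 B=57 G=52 A=41 F=20 C=19 H=18 E=10
Assign: D→slot 3, B→slot 2, G→slot 1, A skipped, F skipped, C skipped, H skipped, E skipped.
Slots: [1:G] [2:B] [3:D]
3 of 8 scheduled.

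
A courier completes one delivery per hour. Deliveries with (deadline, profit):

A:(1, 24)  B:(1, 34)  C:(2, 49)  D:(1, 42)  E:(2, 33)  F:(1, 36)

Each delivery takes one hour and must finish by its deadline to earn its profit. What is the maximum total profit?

Take jobs in profit order; each goes to the latest open slot no later than its deadline.
By profit: C(d2,49), D(d1,42), F(d1,36), B(d1,34), E(d2,33), A(d1,24)
C→slot 2; D→slot 1; F skipped; B skipped; E skipped; A skipped.
Profit = 42 + 49 = 91

91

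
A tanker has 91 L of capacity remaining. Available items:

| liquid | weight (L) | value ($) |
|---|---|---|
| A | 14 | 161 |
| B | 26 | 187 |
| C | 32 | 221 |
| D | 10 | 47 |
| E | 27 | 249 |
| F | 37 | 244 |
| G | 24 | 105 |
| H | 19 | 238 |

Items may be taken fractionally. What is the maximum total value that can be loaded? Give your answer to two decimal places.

Order: H (238/19=12.53) > A (161/14=11.50) > E (249/27=9.22) > B (187/26=7.19) > C (221/32=6.91) > F (244/37=6.59) > D (47/10=4.70) > G (105/24=4.38)
Fill: take H (19 @ 238) → take A (14 @ 161) → take E (27 @ 249) → take B (26 @ 187) → take 5/32 of C → 34.53; 91/91 used.
Total value = 869.53

869.53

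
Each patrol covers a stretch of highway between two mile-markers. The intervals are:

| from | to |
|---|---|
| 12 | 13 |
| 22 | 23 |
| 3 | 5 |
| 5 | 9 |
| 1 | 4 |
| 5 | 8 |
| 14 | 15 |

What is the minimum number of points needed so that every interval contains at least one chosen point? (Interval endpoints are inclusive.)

Sorted: [1,4] [3,5] [5,8] [5,9] [12,13] [14,15] [22,23]
{[1,4],[3,5]} hit by 4; {[5,8],[5,9]} hit by 8; {[12,13]} hit by 13; {[14,15]} hit by 15; {[22,23]} hit by 23.
Points: 4, 8, 13, 15, 23 (5 total).

5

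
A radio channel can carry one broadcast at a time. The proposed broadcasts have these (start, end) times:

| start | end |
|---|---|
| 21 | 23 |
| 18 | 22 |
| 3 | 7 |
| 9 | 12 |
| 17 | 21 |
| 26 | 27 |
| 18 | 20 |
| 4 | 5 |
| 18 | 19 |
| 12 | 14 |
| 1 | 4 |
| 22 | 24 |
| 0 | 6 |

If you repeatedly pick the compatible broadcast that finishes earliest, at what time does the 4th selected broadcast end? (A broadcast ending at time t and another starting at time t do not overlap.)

By end time: (1,4), (4,5), (0,6), (3,7), (9,12), (12,14), (18,19), (18,20), (17,21), (18,22), (21,23), (22,24), (26,27).
Pick (1,4); next start ≥ 4 → (4,5); next start ≥ 5 → (9,12); next start ≥ 12 → (12,14); next start ≥ 14 → (18,19); next start ≥ 19 → (21,23); next start ≥ 23 → (26,27).
Selected: (1,4) (4,5) (9,12) (12,14) (18,19) (21,23) (26,27)

14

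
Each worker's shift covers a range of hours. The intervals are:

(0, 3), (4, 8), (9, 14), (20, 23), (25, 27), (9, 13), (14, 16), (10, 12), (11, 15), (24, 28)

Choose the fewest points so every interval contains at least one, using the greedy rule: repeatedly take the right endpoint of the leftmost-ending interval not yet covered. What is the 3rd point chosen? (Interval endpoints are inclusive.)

12

Process intervals by earliest right end; each time one isn't hit yet, stab at its right endpoint.
By right end: [0,3]  [4,8]  [10,12]  [9,13]  [9,14]  [11,15]  [14,16]  [20,23]  [25,27]  [24,28]
[0,3] uncovered → point at 3; [4,8] uncovered → point at 8; [10,12] uncovered → point at 12; [14,16] uncovered → point at 16; [20,23] uncovered → point at 23; [25,27] uncovered → point at 27.
Points: 3, 8, 12, 16, 23, 27 (6 total).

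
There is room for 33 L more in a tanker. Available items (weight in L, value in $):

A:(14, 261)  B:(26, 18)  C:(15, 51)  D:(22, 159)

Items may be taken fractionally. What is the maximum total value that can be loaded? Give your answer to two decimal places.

398.32

Ratios (sorted): A 18.64, D 7.23, C 3.40, B 0.69
take A (14 @ 261); take 19/22 of D → 137.32. Capacity used 33/33.
Total value = 398.32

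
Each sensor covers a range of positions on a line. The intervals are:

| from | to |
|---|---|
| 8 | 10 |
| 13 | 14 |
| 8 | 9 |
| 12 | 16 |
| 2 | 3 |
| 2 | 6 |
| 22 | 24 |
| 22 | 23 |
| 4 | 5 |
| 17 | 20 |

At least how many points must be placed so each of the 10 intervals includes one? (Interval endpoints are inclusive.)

6

Process intervals by earliest right end; each time one isn't hit yet, stab at its right endpoint.
Sorted: [2,3] [4,5] [2,6] [8,9] [8,10] [13,14] [12,16] [17,20] [22,23] [22,24]
{[2,3]} hit by 3; {[4,5],[2,6]} hit by 5; {[8,9],[8,10]} hit by 9; {[13,14],[12,16]} hit by 14; {[17,20]} hit by 20; {[22,23],[22,24]} hit by 23.
Points: 3, 5, 9, 14, 20, 23 (6 total).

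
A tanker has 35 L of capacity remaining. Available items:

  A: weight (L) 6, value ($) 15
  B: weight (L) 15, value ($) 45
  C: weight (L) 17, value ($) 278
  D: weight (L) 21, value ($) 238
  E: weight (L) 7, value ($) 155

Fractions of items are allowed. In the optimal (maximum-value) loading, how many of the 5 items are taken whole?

2

Sort by value per unit weight and fill in that order.
Order: E (155/7=22.14) > C (278/17=16.35) > D (238/21=11.33) > B (45/15=3.00) > A (15/6=2.50)
Fill: take E (7 @ 155) → take C (17 @ 278) → take 11/21 of D → 124.67; 35/35 used.
2 item(s) taken whole; one partial (take 11/21 of D).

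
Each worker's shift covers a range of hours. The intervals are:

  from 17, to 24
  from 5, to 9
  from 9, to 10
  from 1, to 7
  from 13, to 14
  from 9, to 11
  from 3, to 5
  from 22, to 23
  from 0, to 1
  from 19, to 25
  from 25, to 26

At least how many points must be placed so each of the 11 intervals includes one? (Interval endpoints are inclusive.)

Process intervals by earliest right end; each time one isn't hit yet, stab at its right endpoint.
Sorted: [0,1] [3,5] [1,7] [5,9] [9,10] [9,11] [13,14] [22,23] [17,24] [19,25] [25,26]
{[0,1]} hit by 1; {[3,5],[1,7],[5,9]} hit by 5; {[9,10],[9,11]} hit by 10; {[13,14]} hit by 14; {[22,23],[17,24],[19,25]} hit by 23; {[25,26]} hit by 26.
Points: 1, 5, 10, 14, 23, 26 (6 total).

6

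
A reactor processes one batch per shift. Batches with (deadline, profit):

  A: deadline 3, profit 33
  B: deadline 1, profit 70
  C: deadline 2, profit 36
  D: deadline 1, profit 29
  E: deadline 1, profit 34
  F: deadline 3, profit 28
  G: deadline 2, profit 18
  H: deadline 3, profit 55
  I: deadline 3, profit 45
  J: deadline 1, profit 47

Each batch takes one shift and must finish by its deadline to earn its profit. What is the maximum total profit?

170

Take jobs in profit order; each goes to the latest open slot no later than its deadline.
Profit order: B=70 H=55 J=47 I=45 C=36 E=34 A=33 D=29 F=28 G=18
Assign: B→slot 1, H→slot 3, J skipped, I→slot 2, C skipped, E skipped, A skipped, D skipped, F skipped, G skipped.
Slots: [1:B] [2:I] [3:H]
Profit = 70 + 45 + 55 = 170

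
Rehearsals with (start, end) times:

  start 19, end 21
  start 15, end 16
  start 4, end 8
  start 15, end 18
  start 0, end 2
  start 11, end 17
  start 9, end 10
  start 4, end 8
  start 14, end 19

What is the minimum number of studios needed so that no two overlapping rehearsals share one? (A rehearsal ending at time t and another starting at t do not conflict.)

starts: [0, 4, 4, 9, 11, 14, 15, 15, 19]
ends:   [2, 8, 8, 10, 16, 17, 18, 19, 21]
s0→1 e2→0 s4→1 s4→2 e8→1 e8→0 s9→1 e10→0 s11→1 s14→2 s15→3 s15→4  — peak 4.

4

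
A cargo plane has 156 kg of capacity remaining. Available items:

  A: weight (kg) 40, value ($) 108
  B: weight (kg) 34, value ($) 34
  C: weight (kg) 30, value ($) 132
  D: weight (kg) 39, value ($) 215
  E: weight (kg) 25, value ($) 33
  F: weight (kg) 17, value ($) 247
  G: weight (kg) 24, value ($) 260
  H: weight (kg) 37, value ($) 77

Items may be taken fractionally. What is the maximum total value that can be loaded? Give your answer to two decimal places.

974.49

Ratios (sorted): F 14.53, G 10.83, D 5.51, C 4.40, A 2.70, H 2.08, E 1.32, B 1.00
take F (17 @ 247); take G (24 @ 260); take D (39 @ 215); take C (30 @ 132); take A (40 @ 108); take 6/37 of H → 12.49. Capacity used 156/156.
Total value = 974.49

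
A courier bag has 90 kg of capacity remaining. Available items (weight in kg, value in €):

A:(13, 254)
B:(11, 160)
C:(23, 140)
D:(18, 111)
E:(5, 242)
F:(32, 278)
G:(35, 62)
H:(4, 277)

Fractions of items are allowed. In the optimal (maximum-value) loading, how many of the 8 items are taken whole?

6

Greedy by value/weight ratio, highest first.
Ratios (sorted): H 69.25, E 48.40, A 19.54, B 14.55, F 8.69, D 6.17, C 6.09, G 1.77
take H (4 @ 277); take E (5 @ 242); take A (13 @ 254); take B (11 @ 160); take F (32 @ 278); take D (18 @ 111); take 7/23 of C → 42.61. Capacity used 90/90.
6 item(s) taken whole; one partial (take 7/23 of C).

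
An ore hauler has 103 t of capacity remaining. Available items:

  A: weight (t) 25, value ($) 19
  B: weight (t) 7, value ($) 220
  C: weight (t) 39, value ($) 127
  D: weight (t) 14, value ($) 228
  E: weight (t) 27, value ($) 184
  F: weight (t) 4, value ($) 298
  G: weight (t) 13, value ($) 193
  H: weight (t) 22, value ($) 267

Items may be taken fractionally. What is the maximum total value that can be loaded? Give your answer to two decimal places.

1442.10

Greedy by value/weight ratio, highest first.
Ratios (sorted): F 74.50, B 31.43, D 16.29, G 14.85, H 12.14, E 6.81, C 3.26, A 0.76
take F (4 @ 298); take B (7 @ 220); take D (14 @ 228); take G (13 @ 193); take H (22 @ 267); take E (27 @ 184); take 16/39 of C → 52.10. Capacity used 103/103.
Total value = 1442.10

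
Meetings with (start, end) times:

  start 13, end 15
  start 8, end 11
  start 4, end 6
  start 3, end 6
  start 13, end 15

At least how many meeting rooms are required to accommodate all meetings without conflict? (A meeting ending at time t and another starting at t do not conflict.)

The answer is the maximum number of intervals overlapping at any instant.
starts: [3, 4, 8, 13, 13]
ends:   [6, 6, 11, 15, 15]
s3→1 s4→2  — peak 2.

2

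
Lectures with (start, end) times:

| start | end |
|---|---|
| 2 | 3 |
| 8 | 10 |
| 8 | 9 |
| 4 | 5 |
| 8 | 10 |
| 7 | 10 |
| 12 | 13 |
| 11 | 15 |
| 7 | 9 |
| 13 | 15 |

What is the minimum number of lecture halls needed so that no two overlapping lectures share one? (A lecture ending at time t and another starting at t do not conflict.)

Count concurrent intervals with a sweep; the peak is the room count.
Events (time:±→running): 2:+→1 3:-→0 4:+→1 5:-→0 7:+→1 7:+→2 8:+→3 8:+→4 8:+→5 … peak 5.

5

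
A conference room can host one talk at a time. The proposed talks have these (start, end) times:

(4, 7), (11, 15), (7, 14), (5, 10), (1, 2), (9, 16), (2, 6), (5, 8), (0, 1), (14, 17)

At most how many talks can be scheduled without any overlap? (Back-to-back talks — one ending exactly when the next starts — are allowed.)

5

Greedy by earliest finish: after sorting by end time, pick each interval compatible with the last pick.
Sorted by end: (0,1)  (1,2)  (2,6)  (4,7)  (5,8)  (5,10)  (7,14)  (11,15)  (9,16)  (14,17)
take (0,1); take (1,2); take (2,6); skip (4,7); take (7,14); take (14,17).
Selected 5 talks.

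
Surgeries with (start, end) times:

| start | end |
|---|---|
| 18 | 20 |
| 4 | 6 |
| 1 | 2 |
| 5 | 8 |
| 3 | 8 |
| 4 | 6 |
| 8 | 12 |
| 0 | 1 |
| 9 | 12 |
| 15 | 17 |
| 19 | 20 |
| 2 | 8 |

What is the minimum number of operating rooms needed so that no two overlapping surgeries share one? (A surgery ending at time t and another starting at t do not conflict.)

5

Events (time:±→running): 0:+→1 1:-→0 1:+→1 2:-→0 2:+→1 3:+→2 4:+→3 4:+→4 5:+→5 … peak 5.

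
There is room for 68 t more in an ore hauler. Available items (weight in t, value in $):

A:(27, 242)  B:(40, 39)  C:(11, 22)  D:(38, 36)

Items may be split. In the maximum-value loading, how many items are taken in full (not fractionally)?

Greedy by value/weight ratio, highest first.
Order: A (242/27=8.96) > C (22/11=2.00) > B (39/40=0.97) > D (36/38=0.95)
Fill: take A (27 @ 242) → take C (11 @ 22) → take 30/40 of B → 29.25; 68/68 used.
2 item(s) taken whole; one partial (take 30/40 of B).

2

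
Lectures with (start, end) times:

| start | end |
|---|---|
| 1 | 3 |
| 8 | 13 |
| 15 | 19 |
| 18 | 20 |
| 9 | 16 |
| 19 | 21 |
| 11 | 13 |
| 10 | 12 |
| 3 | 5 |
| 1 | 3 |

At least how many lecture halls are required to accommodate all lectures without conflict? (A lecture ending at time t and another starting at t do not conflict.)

starts: [1, 1, 3, 8, 9, 10, 11, 15, 18, 19]
ends:   [3, 3, 5, 12, 13, 13, 16, 19, 20, 21]
s1→1 s1→2 e3→1 e3→0 s3→1 e5→0 s8→1 s9→2 s10→3 s11→4  — peak 4.

4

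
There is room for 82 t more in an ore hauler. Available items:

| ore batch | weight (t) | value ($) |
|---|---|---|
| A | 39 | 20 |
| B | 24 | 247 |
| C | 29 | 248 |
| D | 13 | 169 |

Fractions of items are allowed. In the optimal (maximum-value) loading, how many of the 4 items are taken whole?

3

Sort by value per unit weight and fill in that order.
Order: D (169/13=13.00) > B (247/24=10.29) > C (248/29=8.55) > A (20/39=0.51)
Fill: take D (13 @ 169) → take B (24 @ 247) → take C (29 @ 248) → take 16/39 of A → 8.21; 82/82 used.
3 item(s) taken whole; one partial (take 16/39 of A).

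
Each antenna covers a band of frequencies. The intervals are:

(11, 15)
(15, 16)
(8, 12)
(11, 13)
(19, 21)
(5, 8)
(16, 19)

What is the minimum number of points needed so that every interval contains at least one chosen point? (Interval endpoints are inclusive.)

4

Sort by right endpoint; whenever an interval is uncovered, place a point at its right end.
By right end: [5,8]  [8,12]  [11,13]  [11,15]  [15,16]  [16,19]  [19,21]
[5,8] uncovered → point at 8; [11,13] uncovered → point at 13; [15,16] uncovered → point at 16; [19,21] uncovered → point at 21.
Points: 8, 13, 16, 21 (4 total).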